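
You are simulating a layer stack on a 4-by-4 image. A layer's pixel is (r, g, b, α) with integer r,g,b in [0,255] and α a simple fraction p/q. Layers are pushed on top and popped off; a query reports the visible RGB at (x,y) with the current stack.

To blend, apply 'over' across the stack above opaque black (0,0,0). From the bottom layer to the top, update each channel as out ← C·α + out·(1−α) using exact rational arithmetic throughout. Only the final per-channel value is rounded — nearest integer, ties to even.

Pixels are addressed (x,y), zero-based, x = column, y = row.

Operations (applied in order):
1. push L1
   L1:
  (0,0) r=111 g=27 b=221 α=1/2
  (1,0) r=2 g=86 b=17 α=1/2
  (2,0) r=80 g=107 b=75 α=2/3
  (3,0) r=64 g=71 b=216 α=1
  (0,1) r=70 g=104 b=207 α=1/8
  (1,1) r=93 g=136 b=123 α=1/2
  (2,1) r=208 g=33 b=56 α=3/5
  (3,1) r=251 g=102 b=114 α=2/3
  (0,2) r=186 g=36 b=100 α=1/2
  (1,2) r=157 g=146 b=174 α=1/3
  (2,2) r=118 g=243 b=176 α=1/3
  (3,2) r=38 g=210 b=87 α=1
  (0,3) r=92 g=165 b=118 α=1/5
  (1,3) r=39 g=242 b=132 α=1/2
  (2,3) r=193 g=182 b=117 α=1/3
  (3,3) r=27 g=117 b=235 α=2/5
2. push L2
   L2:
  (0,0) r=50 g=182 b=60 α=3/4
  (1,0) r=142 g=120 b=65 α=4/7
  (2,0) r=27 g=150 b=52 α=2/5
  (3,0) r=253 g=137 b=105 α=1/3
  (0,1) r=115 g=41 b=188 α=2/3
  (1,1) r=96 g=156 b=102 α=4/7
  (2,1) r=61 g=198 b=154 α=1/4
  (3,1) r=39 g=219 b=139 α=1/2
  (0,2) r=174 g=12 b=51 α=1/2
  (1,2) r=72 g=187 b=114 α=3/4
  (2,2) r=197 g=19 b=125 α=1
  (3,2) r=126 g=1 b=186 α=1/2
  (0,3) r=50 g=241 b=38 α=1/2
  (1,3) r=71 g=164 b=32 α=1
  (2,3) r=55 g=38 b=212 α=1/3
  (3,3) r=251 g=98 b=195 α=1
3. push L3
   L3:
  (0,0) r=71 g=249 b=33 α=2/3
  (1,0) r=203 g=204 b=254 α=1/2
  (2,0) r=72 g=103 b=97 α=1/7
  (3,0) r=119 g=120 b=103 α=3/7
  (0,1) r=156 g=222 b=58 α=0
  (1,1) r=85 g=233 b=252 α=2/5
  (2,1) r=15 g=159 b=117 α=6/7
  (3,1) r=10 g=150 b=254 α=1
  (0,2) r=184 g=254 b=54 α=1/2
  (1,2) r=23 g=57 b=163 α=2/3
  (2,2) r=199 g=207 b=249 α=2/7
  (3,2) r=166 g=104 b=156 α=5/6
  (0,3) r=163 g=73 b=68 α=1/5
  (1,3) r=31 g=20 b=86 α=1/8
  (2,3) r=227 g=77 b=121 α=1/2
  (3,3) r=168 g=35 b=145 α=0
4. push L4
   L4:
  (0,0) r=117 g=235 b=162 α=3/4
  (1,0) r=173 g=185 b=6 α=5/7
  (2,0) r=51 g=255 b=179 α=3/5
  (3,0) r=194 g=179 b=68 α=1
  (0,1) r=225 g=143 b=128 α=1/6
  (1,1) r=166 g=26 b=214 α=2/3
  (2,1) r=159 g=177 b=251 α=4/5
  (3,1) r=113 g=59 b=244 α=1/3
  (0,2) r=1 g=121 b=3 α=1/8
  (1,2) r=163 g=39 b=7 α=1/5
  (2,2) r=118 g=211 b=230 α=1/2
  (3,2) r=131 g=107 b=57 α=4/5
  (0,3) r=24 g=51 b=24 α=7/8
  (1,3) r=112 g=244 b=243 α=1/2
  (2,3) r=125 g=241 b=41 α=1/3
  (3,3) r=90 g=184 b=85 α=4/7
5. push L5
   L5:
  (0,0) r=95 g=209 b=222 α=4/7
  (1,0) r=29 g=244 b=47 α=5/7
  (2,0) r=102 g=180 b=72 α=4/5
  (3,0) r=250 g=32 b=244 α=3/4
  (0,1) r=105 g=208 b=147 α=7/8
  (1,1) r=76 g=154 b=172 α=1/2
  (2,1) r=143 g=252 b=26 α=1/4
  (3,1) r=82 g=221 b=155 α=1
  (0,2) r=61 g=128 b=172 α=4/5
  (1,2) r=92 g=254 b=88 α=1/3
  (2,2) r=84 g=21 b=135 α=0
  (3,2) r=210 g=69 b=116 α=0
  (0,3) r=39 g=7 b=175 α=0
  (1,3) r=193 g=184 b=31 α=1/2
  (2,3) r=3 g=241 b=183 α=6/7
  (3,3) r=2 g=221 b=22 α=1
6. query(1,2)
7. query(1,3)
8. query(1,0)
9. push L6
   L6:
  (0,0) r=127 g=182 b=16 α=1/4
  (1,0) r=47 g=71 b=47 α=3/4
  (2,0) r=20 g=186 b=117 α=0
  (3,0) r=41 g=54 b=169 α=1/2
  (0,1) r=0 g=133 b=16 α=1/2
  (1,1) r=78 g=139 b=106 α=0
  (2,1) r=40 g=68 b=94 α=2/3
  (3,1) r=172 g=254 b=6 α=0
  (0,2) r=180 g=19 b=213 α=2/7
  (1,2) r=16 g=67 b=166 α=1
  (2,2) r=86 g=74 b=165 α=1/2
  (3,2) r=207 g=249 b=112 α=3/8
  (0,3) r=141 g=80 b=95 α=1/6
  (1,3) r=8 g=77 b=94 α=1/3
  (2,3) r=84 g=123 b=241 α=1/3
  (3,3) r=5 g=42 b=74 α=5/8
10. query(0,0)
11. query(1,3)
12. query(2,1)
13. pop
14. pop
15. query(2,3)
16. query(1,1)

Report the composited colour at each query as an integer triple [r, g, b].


(1,2) stack=L1,L2,L3,L4,L5; from [0,0,0]:
after L1 α=1/3: [157/3, 146/3, 58]
after L2 α=3/4: [805/12, 1829/12, 100]
after L3 α=2/3: [1357/36, 3197/36, 142]
after L4 α=1/5: [2824/45, 3548/45, 115]
after L5 α=1/3: [9788/135, 18526/135, 106]
rounded: [73, 137, 106]

(1,3) stack=L1,L2,L3,L4,L5; from [0,0,0]:
+L1 (α=1/2) → [39/2, 121, 66]
+L2 (α=1) → [71, 164, 32]
+L3 (α=1/8) → [66, 146, 155/4]
+L4 (α=1/2) → [89, 195, 1127/8]
+L5 (α=1/2) → [141, 379/2, 1375/16]
= [141, 190, 86]

(1,0) stack=L1,L2,L3,L4,L5; from [0,0,0]:
+L1 (α=1/2) → [1, 43, 17/2]
+L2 (α=4/7) → [571/7, 87, 571/14]
+L3 (α=1/2) → [996/7, 291/2, 4127/28]
+L4 (α=5/7) → [8047/49, 1216/7, 4547/98]
+L5 (α=5/7) → [23199/343, 10972/49, 16062/343]
= [68, 224, 47]

at x=0,y=0 over L1,L2,L3,L4,L5,L6:
+L1 (α=1/2) → [111/2, 27/2, 221/2]
+L2 (α=3/4) → [411/8, 1119/8, 581/8]
+L3 (α=2/3) → [1547/24, 1701/8, 1109/24]
+L4 (α=3/4) → [9971/96, 7341/32, 12773/96]
+L5 (α=4/7) → [22131/224, 48775/224, 41189/224]
+L6 (α=1/4) → [94841/896, 187093/896, 127151/896]
→ [106, 209, 142]

query (1,3) [L1,L2,L3,L4,L5,L6] — begin 0,0,0
L1 α=1/2: [39/2, 121, 66]
L2 α=1: [71, 164, 32]
L3 α=1/8: [66, 146, 155/4]
L4 α=1/2: [89, 195, 1127/8]
L5 α=1/2: [141, 379/2, 1375/16]
L6 α=1/3: [290/3, 152, 709/8]
→ [97, 152, 89]

query (2,1) [L1,L2,L3,L4,L5,L6] — begin 0,0,0
+L1 (α=3/5) → [624/5, 99/5, 168/5]
+L2 (α=1/4) → [2177/20, 1287/20, 637/10]
+L3 (α=6/7) → [3977/140, 20367/140, 7657/70]
+L4 (α=4/5) → [93017/700, 119487/700, 77937/350]
+L5 (α=1/4) → [379151/2800, 534861/2800, 242911/1400]
+L6 (α=2/3) → [603151/8400, 915661/8400, 506111/4200]
= [72, 109, 121]

at x=2,y=3 over L1,L2,L3,L4:
after L1 α=1/3: [193/3, 182/3, 39]
after L2 α=1/3: [551/9, 478/9, 290/3]
after L3 α=1/2: [1297/9, 1171/18, 653/6]
after L4 α=1/3: [3719/27, 3340/27, 776/9]
= [138, 124, 86]

(1,1) stack=L1,L2,L3,L4; from [0,0,0]:
after L1 α=1/2: [93/2, 68, 123/2]
after L2 α=4/7: [1047/14, 828/7, 1185/14]
after L3 α=2/5: [5521/70, 5746/35, 10611/70]
after L4 α=2/3: [9587/70, 2522/35, 40571/210]
rounded: [137, 72, 193]


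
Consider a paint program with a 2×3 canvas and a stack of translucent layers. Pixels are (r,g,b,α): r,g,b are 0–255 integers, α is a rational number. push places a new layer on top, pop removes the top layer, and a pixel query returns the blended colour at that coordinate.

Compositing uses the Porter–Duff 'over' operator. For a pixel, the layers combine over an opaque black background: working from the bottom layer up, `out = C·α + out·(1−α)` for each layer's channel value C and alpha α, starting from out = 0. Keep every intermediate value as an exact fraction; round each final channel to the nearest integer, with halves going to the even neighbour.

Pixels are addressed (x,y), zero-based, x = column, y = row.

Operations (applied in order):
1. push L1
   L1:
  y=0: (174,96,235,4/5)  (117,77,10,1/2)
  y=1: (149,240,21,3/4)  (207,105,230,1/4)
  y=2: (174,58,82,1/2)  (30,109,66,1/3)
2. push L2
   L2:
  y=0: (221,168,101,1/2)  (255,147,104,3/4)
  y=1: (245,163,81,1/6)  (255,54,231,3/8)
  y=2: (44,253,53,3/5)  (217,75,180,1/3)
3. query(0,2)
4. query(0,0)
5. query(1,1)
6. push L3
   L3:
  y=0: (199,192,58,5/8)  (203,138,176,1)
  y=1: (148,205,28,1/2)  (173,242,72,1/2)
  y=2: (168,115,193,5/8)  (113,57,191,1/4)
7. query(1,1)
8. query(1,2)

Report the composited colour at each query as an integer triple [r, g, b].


query (0,2) [L1,L2] — begin 0,0,0
after L1 α=1/2: [87, 29, 41]
after L2 α=3/5: [306/5, 817/5, 241/5]
rounded: [61, 163, 48]

query (0,0) [L1,L2] — begin 0,0,0
L1 α=4/5: [696/5, 384/5, 188]
L2 α=1/2: [1801/10, 612/5, 289/2]
→ [180, 122, 144]

(1,1) stack=L1,L2; from [0,0,0]:
after L1 α=1/4: [207/4, 105/4, 115/2]
after L2 α=3/8: [4095/32, 1173/32, 1961/16]
rounded: [128, 37, 123]

query (1,1) [L1,L2,L3] — begin 0,0,0
after L1 α=1/4: [207/4, 105/4, 115/2]
after L2 α=3/8: [4095/32, 1173/32, 1961/16]
after L3 α=1/2: [9631/64, 8917/64, 3113/32]
= [150, 139, 97]

(1,2) stack=L1,L2,L3; from [0,0,0]:
+L1 (α=1/3) → [10, 109/3, 22]
+L2 (α=1/3) → [79, 443/9, 224/3]
+L3 (α=1/4) → [175/2, 307/6, 415/4]
rounded: [88, 51, 104]


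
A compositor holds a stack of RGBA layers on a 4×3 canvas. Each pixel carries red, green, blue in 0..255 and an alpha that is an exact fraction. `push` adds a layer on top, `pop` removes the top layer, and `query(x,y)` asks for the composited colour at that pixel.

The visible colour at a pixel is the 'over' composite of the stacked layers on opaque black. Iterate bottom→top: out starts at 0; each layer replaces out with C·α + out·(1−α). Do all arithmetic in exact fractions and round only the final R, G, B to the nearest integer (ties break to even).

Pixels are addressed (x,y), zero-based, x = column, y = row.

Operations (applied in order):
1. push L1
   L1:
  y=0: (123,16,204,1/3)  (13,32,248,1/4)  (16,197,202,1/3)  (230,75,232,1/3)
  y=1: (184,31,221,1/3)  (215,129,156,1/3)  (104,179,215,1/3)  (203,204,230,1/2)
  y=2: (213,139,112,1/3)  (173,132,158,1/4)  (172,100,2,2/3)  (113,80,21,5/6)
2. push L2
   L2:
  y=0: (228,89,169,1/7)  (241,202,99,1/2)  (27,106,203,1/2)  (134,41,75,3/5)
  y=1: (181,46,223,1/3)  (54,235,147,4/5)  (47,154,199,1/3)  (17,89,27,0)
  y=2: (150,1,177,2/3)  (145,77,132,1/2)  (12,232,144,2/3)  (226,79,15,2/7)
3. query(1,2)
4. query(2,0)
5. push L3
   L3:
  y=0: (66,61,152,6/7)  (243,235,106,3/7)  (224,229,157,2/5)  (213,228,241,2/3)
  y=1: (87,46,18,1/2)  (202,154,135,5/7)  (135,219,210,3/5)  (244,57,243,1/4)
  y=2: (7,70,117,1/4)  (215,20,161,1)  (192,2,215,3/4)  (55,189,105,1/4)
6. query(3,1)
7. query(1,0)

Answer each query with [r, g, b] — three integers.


query (1,2) [L1,L2] — begin 0,0,0
L1 α=1/4: [173/4, 33, 79/2]
L2 α=1/2: [753/8, 55, 343/4]
= [94, 55, 86]

at x=2,y=0 over L1,L2:
+L1 (α=1/3) → [16/3, 197/3, 202/3]
+L2 (α=1/2) → [97/6, 515/6, 811/6]
rounded: [16, 86, 135]

query (3,1) [L1,L2,L3] — begin 0,0,0
+L1 (α=1/2) → [203/2, 102, 115]
+L2 (α=0) → [203/2, 102, 115]
+L3 (α=1/4) → [1097/8, 363/4, 147]
= [137, 91, 147]

query (1,0) [L1,L2,L3] — begin 0,0,0
+L1 (α=1/4) → [13/4, 8, 62]
+L2 (α=1/2) → [977/8, 105, 161/2]
+L3 (α=3/7) → [2435/14, 1125/7, 640/7]
→ [174, 161, 91]


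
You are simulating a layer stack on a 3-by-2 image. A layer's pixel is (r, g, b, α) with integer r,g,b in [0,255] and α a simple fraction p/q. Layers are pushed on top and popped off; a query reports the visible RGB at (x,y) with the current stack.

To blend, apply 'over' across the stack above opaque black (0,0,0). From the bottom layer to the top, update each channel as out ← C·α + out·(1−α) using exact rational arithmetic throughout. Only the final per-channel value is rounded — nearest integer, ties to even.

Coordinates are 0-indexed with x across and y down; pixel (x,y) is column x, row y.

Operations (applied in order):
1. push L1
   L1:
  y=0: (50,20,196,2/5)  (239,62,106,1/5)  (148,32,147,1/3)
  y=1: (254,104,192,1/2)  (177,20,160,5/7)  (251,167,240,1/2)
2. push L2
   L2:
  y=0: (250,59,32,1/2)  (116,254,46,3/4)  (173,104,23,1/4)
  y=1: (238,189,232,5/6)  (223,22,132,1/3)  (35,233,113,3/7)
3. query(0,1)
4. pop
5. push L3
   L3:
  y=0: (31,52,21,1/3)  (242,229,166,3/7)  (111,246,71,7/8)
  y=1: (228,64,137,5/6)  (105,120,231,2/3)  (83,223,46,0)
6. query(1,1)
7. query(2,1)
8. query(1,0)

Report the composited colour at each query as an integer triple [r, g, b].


(0,1) stack=L1,L2; from [0,0,0]:
after L1 α=1/2: [127, 52, 96]
after L2 α=5/6: [439/2, 997/6, 628/3]
= [220, 166, 209]

at x=1,y=1 over L1,L3:
L1 α=5/7: [885/7, 100/7, 800/7]
L3 α=2/3: [785/7, 1780/21, 4034/21]
= [112, 85, 192]

query (2,1) [L1,L3] — begin 0,0,0
L1 α=1/2: [251/2, 167/2, 120]
L3 α=0: [251/2, 167/2, 120]
= [126, 84, 120]

(1,0) stack=L1,L3; from [0,0,0]:
L1 α=1/5: [239/5, 62/5, 106/5]
L3 α=3/7: [4586/35, 3683/35, 2914/35]
rounded: [131, 105, 83]


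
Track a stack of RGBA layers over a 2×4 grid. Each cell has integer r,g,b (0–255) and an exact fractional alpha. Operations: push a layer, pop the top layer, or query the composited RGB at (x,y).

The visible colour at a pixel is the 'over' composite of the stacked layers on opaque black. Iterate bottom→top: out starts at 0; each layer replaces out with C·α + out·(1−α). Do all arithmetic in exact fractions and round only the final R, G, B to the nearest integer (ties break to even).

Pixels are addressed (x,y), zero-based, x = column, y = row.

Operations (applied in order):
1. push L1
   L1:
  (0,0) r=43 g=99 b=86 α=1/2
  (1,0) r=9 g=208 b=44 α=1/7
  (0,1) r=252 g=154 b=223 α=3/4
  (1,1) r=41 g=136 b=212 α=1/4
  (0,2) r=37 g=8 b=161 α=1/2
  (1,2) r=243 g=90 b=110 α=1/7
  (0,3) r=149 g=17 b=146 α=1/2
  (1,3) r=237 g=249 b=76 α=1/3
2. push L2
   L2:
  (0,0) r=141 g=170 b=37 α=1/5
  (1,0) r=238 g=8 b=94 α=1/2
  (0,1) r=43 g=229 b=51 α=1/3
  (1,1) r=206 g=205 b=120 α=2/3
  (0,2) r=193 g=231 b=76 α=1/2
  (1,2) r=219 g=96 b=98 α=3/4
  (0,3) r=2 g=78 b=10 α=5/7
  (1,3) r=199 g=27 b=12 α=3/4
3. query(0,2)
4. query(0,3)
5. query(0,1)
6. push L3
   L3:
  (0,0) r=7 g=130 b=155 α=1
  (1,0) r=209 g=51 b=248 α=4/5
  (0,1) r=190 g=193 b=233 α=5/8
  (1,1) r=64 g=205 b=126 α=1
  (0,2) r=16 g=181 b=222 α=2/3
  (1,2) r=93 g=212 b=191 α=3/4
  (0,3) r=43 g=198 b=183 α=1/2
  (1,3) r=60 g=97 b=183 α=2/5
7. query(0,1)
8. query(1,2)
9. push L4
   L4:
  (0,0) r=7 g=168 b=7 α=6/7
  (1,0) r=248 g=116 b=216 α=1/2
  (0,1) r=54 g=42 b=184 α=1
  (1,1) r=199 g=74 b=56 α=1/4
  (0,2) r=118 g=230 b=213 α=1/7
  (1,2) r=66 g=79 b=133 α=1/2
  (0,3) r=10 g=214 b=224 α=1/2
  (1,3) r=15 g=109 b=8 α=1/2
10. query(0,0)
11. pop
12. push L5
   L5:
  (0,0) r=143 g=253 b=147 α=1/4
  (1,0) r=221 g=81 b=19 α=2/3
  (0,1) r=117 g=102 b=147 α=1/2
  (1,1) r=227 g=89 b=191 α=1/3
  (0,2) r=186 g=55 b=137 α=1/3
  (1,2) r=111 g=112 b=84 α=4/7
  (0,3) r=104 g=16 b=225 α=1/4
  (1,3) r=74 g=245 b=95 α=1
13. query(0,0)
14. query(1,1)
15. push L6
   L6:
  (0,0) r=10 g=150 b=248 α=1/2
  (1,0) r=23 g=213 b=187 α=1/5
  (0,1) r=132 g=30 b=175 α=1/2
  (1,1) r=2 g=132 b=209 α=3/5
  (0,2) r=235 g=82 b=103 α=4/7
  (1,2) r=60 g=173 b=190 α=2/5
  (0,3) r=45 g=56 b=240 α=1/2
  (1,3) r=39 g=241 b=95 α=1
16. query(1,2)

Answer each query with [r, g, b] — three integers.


at x=0,y=2 over L1,L2:
+L1 (α=1/2) → [37/2, 4, 161/2]
+L2 (α=1/2) → [423/4, 235/2, 313/4]
rounded: [106, 118, 78]

at x=0,y=3 over L1,L2:
+L1 (α=1/2) → [149/2, 17/2, 73]
+L2 (α=5/7) → [159/7, 407/7, 28]
rounded: [23, 58, 28]

query (0,1) [L1,L2] — begin 0,0,0
L1 α=3/4: [189, 231/2, 669/4]
L2 α=1/3: [421/3, 460/3, 257/2]
→ [140, 153, 128]

at x=0,y=1 over L1,L2,L3:
after L1 α=3/4: [189, 231/2, 669/4]
after L2 α=1/3: [421/3, 460/3, 257/2]
after L3 α=5/8: [1371/8, 1425/8, 3101/16]
rounded: [171, 178, 194]

at x=1,y=2 over L1,L2,L3:
+L1 (α=1/7) → [243/7, 90/7, 110/7]
+L2 (α=3/4) → [2421/14, 1053/14, 542/7]
+L3 (α=3/4) → [6327/56, 9957/56, 4553/28]
→ [113, 178, 163]

(0,0) stack=L1,L2,L3,L4; from [0,0,0]:
after L1 α=1/2: [43/2, 99/2, 43]
after L2 α=1/5: [227/5, 368/5, 209/5]
after L3 α=1: [7, 130, 155]
after L4 α=6/7: [7, 1138/7, 197/7]
→ [7, 163, 28]

query (0,0) [L1,L2,L3,L5] — begin 0,0,0
after L1 α=1/2: [43/2, 99/2, 43]
after L2 α=1/5: [227/5, 368/5, 209/5]
after L3 α=1: [7, 130, 155]
after L5 α=1/4: [41, 643/4, 153]
→ [41, 161, 153]

at x=1,y=1 over L1,L2,L3,L5:
+L1 (α=1/4) → [41/4, 34, 53]
+L2 (α=2/3) → [563/4, 148, 293/3]
+L3 (α=1) → [64, 205, 126]
+L5 (α=1/3) → [355/3, 499/3, 443/3]
= [118, 166, 148]

query (1,2) [L1,L2,L3,L5,L6] — begin 0,0,0
L1 α=1/7: [243/7, 90/7, 110/7]
L2 α=3/4: [2421/14, 1053/14, 542/7]
L3 α=3/4: [6327/56, 9957/56, 4553/28]
L5 α=4/7: [43845/392, 54959/392, 23067/196]
L6 α=2/5: [35715/392, 300509/1960, 143681/980]
= [91, 153, 147]


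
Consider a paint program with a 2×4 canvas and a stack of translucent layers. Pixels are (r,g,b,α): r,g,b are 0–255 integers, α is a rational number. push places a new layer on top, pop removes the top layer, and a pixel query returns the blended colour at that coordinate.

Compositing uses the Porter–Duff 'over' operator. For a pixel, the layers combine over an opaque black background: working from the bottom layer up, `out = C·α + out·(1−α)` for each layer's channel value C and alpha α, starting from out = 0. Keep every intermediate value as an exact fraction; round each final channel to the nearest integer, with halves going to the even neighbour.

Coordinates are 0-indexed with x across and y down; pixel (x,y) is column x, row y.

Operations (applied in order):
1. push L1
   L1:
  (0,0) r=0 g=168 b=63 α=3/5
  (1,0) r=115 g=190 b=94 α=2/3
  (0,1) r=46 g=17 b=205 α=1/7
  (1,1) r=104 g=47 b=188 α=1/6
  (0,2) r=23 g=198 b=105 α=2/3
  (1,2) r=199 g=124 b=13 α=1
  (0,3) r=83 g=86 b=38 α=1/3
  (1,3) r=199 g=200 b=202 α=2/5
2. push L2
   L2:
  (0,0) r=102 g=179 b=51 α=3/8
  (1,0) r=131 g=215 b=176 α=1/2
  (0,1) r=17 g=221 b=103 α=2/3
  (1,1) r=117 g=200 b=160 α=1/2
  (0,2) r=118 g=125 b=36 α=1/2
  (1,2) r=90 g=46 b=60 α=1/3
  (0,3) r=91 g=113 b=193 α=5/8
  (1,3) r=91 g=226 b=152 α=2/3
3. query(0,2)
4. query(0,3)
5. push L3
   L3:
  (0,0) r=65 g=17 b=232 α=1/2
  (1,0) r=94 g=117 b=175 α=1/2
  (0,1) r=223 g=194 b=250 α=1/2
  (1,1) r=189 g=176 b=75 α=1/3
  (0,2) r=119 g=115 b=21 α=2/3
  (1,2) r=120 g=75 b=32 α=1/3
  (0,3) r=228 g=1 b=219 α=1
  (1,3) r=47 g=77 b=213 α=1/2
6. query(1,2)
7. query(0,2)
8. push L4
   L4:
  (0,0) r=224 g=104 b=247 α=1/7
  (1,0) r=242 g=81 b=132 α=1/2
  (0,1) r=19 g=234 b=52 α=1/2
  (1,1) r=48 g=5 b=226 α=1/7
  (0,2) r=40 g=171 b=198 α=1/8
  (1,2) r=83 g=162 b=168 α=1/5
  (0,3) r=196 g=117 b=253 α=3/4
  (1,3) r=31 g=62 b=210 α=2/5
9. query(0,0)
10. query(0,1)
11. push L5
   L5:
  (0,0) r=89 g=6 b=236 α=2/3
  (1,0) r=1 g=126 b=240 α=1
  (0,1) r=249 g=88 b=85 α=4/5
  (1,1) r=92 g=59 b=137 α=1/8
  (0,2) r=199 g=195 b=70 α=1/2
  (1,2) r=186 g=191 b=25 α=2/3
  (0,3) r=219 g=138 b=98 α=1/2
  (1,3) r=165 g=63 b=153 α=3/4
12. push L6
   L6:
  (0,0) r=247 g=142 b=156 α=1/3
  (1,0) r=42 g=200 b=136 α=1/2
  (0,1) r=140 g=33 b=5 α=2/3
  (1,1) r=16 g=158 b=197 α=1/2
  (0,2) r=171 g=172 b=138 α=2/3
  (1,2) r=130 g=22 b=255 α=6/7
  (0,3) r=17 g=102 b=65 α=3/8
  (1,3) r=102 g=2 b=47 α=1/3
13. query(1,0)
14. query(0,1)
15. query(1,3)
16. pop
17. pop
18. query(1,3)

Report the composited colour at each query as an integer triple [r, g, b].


at x=0,y=2 over L1,L2:
L1 α=2/3: [46/3, 132, 70]
L2 α=1/2: [200/3, 257/2, 53]
= [67, 128, 53]

query (0,3) [L1,L2] — begin 0,0,0
after L1 α=1/3: [83/3, 86/3, 38/3]
after L2 α=5/8: [269/4, 651/8, 1003/8]
= [67, 81, 125]

query (1,2) [L1,L2,L3] — begin 0,0,0
+L1 (α=1) → [199, 124, 13]
+L2 (α=1/3) → [488/3, 98, 86/3]
+L3 (α=1/3) → [1336/9, 271/3, 268/9]
→ [148, 90, 30]

at x=0,y=2 over L1,L2,L3:
after L1 α=2/3: [46/3, 132, 70]
after L2 α=1/2: [200/3, 257/2, 53]
after L3 α=2/3: [914/9, 239/2, 95/3]
→ [102, 120, 32]

query (0,0) [L1,L2,L3,L4] — begin 0,0,0
+L1 (α=3/5) → [0, 504/5, 189/5]
+L2 (α=3/8) → [153/4, 1041/8, 171/4]
+L3 (α=1/2) → [413/8, 1177/16, 1099/8]
+L4 (α=1/7) → [305/4, 4363/56, 4285/28]
rounded: [76, 78, 153]

(0,1) stack=L1,L2,L3,L4; from [0,0,0]:
+L1 (α=1/7) → [46/7, 17/7, 205/7]
+L2 (α=2/3) → [284/21, 1037/7, 549/7]
+L3 (α=1/2) → [4967/42, 2395/14, 2299/14]
+L4 (α=1/2) → [5765/84, 5671/28, 3027/28]
→ [69, 203, 108]

query (1,0) [L1,L2,L3,L4,L5,L6] — begin 0,0,0
+L1 (α=2/3) → [230/3, 380/3, 188/3]
+L2 (α=1/2) → [623/6, 1025/6, 358/3]
+L3 (α=1/2) → [1187/12, 1727/12, 883/6]
+L4 (α=1/2) → [4091/24, 2699/24, 1675/12]
+L5 (α=1) → [1, 126, 240]
+L6 (α=1/2) → [43/2, 163, 188]
rounded: [22, 163, 188]

(0,1) stack=L1,L2,L3,L4,L5,L6; from [0,0,0]:
+L1 (α=1/7) → [46/7, 17/7, 205/7]
+L2 (α=2/3) → [284/21, 1037/7, 549/7]
+L3 (α=1/2) → [4967/42, 2395/14, 2299/14]
+L4 (α=1/2) → [5765/84, 5671/28, 3027/28]
+L5 (α=4/5) → [89429/420, 15527/140, 12547/140]
+L6 (α=2/3) → [207029/1260, 24767/420, 4649/140]
= [164, 59, 33]

(1,3) stack=L1,L2,L3,L4,L5,L6; from [0,0,0]:
+L1 (α=2/5) → [398/5, 80, 404/5]
+L2 (α=2/3) → [436/5, 532/3, 1924/15]
+L3 (α=1/2) → [671/10, 763/6, 5119/30]
+L4 (α=2/5) → [2633/50, 1011/10, 9319/50]
+L5 (α=3/4) → [27383/200, 2901/40, 32269/200]
+L6 (α=1/3) → [37583/300, 2941/60, 12323/100]
= [125, 49, 123]

query (1,3) [L1,L2,L3,L4] — begin 0,0,0
L1 α=2/5: [398/5, 80, 404/5]
L2 α=2/3: [436/5, 532/3, 1924/15]
L3 α=1/2: [671/10, 763/6, 5119/30]
L4 α=2/5: [2633/50, 1011/10, 9319/50]
rounded: [53, 101, 186]


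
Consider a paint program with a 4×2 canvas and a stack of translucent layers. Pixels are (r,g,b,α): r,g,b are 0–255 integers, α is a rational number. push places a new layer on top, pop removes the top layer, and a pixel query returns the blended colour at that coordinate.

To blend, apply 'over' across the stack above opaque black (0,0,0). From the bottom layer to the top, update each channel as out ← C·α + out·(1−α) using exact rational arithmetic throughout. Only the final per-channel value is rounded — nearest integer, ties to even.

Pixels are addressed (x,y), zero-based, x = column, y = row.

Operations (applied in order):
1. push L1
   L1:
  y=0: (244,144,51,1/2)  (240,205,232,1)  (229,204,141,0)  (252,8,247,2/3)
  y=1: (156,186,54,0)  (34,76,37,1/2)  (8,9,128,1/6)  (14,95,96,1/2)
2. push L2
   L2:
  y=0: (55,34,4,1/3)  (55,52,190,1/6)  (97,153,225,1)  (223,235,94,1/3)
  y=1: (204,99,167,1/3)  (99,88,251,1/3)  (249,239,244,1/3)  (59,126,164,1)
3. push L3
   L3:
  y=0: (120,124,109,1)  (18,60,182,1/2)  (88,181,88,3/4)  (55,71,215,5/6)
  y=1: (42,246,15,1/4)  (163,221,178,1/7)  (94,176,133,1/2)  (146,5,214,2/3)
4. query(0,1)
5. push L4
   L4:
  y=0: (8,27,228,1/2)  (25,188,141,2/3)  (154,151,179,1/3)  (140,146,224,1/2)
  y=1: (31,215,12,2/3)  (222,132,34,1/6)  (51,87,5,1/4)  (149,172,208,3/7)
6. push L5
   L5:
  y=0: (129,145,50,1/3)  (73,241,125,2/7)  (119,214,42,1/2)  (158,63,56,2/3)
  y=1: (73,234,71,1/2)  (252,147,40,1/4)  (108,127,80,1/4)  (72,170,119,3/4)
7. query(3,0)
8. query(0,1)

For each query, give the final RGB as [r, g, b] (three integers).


at x=0,y=1 over L1,L2,L3:
after L1 α=0: [0, 0, 0]
after L2 α=1/3: [68, 33, 167/3]
after L3 α=1/4: [123/2, 345/4, 91/2]
→ [62, 86, 46]

at x=3,y=0 over L1,L2,L3,L4,L5:
L1 α=2/3: [168, 16/3, 494/3]
L2 α=1/3: [559/3, 737/9, 1270/9]
L3 α=5/6: [692/9, 1966/27, 10945/54]
L4 α=1/2: [976/9, 2954/27, 23041/108]
L5 α=2/3: [3820/27, 6356/81, 35137/324]
= [141, 78, 108]

at x=0,y=1 over L1,L2,L3,L4,L5:
+L1 (α=0) → [0, 0, 0]
+L2 (α=1/3) → [68, 33, 167/3]
+L3 (α=1/4) → [123/2, 345/4, 91/2]
+L4 (α=2/3) → [247/6, 2065/12, 139/6]
+L5 (α=1/2) → [685/12, 4873/24, 565/12]
rounded: [57, 203, 47]


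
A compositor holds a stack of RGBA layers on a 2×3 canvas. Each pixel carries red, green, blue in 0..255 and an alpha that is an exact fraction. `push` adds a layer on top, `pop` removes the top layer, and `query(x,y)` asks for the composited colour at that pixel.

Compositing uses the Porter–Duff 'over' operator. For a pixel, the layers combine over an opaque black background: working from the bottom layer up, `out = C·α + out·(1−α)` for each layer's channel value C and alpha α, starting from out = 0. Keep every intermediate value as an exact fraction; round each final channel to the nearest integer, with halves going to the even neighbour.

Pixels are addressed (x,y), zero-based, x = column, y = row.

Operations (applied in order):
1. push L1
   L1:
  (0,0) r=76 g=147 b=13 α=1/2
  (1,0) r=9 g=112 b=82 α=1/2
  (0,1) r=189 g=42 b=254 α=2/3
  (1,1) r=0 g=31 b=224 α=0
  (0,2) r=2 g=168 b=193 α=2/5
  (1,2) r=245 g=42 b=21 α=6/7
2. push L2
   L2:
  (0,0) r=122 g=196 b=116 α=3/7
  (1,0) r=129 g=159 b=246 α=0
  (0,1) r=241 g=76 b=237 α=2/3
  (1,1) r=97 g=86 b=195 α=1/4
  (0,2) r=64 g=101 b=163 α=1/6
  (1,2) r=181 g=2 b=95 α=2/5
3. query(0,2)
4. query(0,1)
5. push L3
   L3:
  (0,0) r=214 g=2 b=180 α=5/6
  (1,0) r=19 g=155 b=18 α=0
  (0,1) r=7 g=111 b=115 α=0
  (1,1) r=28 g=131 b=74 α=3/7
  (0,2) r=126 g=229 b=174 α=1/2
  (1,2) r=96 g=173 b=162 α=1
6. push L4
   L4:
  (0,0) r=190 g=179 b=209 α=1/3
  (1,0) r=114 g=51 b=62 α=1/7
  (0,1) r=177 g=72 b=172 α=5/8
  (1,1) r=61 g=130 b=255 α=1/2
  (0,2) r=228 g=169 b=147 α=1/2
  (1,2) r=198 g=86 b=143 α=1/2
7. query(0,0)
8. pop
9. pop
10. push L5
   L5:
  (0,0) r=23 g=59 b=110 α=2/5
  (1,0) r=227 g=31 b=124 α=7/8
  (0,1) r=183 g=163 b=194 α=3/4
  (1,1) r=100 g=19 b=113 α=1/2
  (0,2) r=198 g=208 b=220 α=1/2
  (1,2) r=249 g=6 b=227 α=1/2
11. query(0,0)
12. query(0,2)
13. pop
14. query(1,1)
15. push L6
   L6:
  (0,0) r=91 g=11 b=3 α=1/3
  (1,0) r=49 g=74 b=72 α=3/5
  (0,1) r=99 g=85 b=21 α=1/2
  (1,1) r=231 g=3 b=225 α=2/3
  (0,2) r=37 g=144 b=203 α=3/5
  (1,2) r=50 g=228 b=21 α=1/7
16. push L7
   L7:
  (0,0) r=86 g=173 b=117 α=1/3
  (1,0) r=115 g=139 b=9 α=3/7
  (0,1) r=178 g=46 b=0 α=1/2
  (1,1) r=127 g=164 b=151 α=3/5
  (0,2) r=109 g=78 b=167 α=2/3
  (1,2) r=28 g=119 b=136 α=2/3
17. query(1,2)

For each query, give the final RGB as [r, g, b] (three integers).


query (0,2) [L1,L2] — begin 0,0,0
after L1 α=2/5: [4/5, 336/5, 386/5]
after L2 α=1/6: [34/3, 437/6, 183/2]
rounded: [11, 73, 92]

query (0,1) [L1,L2] — begin 0,0,0
+L1 (α=2/3) → [126, 28, 508/3]
+L2 (α=2/3) → [608/3, 60, 1930/9]
rounded: [203, 60, 214]

query (0,0) [L1,L2,L3,L4] — begin 0,0,0
L1 α=1/2: [38, 147/2, 13/2]
L2 α=3/7: [74, 126, 374/7]
L3 α=5/6: [572/3, 68/3, 3337/21]
L4 α=1/3: [1714/9, 673/9, 11063/63]
= [190, 75, 176]

(0,0) stack=L1,L2,L5; from [0,0,0]:
L1 α=1/2: [38, 147/2, 13/2]
L2 α=3/7: [74, 126, 374/7]
L5 α=2/5: [268/5, 496/5, 2662/35]
rounded: [54, 99, 76]

(0,2) stack=L1,L2,L5; from [0,0,0]:
after L1 α=2/5: [4/5, 336/5, 386/5]
after L2 α=1/6: [34/3, 437/6, 183/2]
after L5 α=1/2: [314/3, 1685/12, 623/4]
= [105, 140, 156]

query (1,1) [L1,L2] — begin 0,0,0
+L1 (α=0) → [0, 0, 0]
+L2 (α=1/4) → [97/4, 43/2, 195/4]
rounded: [24, 22, 49]

(1,2) stack=L1,L2,L6,L7; from [0,0,0]:
after L1 α=6/7: [210, 36, 18]
after L2 α=2/5: [992/5, 112/5, 244/5]
after L6 α=1/7: [886/5, 1812/35, 1569/35]
after L7 α=2/3: [1166/15, 10142/105, 11089/105]
= [78, 97, 106]


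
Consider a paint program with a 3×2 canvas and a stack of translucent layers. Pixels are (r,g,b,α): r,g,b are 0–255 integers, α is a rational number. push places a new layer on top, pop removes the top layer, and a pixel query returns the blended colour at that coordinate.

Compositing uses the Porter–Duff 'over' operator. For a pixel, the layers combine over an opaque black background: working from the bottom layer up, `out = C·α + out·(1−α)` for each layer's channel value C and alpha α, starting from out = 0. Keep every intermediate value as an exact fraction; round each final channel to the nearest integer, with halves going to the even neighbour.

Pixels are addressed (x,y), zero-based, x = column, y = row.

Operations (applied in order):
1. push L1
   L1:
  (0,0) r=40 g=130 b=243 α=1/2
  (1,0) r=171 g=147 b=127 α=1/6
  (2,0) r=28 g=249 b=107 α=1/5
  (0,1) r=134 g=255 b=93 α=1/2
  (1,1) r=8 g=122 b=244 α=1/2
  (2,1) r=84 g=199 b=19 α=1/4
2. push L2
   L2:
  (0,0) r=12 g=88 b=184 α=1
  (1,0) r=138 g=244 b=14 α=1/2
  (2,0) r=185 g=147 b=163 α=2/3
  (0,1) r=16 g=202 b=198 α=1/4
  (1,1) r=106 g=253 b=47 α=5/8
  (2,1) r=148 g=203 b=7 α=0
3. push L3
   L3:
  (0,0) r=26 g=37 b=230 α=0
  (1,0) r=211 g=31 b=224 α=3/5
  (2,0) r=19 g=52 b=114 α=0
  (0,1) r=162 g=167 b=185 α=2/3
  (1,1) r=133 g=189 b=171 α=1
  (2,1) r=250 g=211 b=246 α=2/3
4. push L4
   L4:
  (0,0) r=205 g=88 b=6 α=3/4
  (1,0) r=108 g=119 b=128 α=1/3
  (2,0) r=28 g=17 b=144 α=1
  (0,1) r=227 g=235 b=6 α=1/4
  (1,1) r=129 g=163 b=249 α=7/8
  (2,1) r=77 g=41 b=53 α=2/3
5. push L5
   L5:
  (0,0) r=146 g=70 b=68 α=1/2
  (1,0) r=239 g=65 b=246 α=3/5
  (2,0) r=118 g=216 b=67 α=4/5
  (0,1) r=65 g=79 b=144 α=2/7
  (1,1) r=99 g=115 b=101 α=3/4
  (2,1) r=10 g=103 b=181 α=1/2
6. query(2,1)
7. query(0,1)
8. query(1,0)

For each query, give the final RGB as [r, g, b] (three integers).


(2,1) stack=L1,L2,L3,L4,L5; from [0,0,0]:
+L1 (α=1/4) → [21, 199/4, 19/4]
+L2 (α=0) → [21, 199/4, 19/4]
+L3 (α=2/3) → [521/3, 629/4, 1987/12]
+L4 (α=2/3) → [983/9, 319/4, 3259/36]
+L5 (α=1/2) → [1073/18, 731/8, 9775/72]
= [60, 91, 136]

(0,1) stack=L1,L2,L3,L4,L5; from [0,0,0]:
L1 α=1/2: [67, 255/2, 93/2]
L2 α=1/4: [217/4, 1169/8, 675/8]
L3 α=2/3: [1513/12, 3841/24, 3635/24]
L4 α=1/4: [2421/16, 5721/32, 3683/32]
L5 α=2/7: [14185/112, 33661/224, 27631/224]
= [127, 150, 123]

(1,0) stack=L1,L2,L3,L4,L5; from [0,0,0]:
after L1 α=1/6: [57/2, 49/2, 127/6]
after L2 α=1/2: [333/4, 537/4, 211/12]
after L3 α=3/5: [1599/10, 723/10, 4243/30]
after L4 α=1/3: [713/5, 1318/15, 6163/45]
after L5 α=3/5: [5011/25, 5561/75, 45536/225]
rounded: [200, 74, 202]


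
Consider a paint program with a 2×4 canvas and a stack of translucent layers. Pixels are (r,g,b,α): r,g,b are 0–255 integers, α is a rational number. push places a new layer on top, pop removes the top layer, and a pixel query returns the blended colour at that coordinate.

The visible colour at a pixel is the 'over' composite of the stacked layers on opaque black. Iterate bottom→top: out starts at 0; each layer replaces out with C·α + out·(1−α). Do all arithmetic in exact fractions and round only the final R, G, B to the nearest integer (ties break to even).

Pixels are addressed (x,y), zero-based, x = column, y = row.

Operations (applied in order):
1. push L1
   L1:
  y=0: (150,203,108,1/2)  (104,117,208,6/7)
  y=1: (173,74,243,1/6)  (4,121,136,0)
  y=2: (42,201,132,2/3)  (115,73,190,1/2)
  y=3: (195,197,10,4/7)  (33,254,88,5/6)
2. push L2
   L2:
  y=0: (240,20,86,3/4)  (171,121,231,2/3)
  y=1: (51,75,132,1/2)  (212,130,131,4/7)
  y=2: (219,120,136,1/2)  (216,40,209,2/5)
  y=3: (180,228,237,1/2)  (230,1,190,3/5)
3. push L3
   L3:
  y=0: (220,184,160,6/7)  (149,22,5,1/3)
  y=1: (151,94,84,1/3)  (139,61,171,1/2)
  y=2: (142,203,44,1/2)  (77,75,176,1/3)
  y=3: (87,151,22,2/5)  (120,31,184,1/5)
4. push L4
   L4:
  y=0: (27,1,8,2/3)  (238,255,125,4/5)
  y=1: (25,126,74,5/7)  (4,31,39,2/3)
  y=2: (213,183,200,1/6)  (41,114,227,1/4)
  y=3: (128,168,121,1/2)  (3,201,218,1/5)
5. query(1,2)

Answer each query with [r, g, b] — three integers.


query (1,2) [L1,L2,L3,L4] — begin 0,0,0
after L1 α=1/2: [115/2, 73/2, 95]
after L2 α=2/5: [1209/10, 379/10, 703/5]
after L3 α=1/3: [1594/15, 754/15, 762/5]
after L4 α=1/4: [1799/20, 331/5, 3421/20]
→ [90, 66, 171]


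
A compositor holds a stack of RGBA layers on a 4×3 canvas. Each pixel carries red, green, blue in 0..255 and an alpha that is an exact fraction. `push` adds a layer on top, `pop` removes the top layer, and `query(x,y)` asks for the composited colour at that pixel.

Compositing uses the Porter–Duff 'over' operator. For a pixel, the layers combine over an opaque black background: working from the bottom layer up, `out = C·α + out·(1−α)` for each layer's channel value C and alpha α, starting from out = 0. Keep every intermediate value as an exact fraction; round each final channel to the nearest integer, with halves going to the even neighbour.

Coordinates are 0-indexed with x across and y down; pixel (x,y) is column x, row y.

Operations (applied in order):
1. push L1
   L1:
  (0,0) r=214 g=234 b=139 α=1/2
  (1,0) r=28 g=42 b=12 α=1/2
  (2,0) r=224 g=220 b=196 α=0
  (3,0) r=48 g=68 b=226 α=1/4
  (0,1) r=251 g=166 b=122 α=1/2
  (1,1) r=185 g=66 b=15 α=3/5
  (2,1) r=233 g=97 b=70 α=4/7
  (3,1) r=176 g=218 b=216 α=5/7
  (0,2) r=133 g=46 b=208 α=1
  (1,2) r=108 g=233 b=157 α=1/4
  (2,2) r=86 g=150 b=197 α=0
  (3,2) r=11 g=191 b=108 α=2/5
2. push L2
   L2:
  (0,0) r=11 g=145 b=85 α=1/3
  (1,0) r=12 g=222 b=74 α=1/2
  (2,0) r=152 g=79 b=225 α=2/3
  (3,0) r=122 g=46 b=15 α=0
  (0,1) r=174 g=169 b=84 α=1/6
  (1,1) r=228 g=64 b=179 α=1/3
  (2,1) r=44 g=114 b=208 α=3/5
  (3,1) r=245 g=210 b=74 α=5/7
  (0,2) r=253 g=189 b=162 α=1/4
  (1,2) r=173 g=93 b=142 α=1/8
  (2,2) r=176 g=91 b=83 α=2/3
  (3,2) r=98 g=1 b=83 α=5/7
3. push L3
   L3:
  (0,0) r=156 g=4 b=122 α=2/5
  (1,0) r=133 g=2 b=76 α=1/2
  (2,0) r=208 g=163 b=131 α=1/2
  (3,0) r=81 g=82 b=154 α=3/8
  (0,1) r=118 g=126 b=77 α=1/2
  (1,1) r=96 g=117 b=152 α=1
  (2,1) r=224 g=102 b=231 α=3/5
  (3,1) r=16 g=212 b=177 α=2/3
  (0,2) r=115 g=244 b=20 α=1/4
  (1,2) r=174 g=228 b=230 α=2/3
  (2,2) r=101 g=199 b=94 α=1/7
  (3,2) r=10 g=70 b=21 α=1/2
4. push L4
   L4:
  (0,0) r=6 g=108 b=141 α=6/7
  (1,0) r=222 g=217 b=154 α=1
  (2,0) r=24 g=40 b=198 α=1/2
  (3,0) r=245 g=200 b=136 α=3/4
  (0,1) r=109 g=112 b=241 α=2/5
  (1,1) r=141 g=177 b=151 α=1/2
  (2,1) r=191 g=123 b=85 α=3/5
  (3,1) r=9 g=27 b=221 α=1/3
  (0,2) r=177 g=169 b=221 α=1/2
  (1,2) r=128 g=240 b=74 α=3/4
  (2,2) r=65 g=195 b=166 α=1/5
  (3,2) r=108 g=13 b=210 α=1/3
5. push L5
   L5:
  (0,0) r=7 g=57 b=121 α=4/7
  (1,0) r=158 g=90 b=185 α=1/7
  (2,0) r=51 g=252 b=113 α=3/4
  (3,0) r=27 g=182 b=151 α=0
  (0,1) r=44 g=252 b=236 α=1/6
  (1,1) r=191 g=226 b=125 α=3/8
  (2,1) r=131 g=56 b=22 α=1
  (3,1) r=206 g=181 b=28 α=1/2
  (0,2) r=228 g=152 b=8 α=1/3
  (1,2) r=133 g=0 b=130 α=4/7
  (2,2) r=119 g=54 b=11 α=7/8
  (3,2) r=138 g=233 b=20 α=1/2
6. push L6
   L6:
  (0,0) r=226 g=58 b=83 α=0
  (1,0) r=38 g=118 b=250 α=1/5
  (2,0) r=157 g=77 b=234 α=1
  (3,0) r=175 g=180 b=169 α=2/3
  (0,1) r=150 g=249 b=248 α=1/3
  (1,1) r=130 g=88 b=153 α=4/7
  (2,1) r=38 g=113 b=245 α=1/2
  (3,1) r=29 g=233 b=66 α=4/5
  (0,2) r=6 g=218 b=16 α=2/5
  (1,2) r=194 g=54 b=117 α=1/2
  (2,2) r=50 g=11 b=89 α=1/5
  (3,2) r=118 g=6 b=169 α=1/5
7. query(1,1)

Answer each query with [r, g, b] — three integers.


(1,1) stack=L1,L2,L3,L4,L5,L6; from [0,0,0]:
L1 α=3/5: [111, 198/5, 9]
L2 α=1/3: [150, 716/15, 197/3]
L3 α=1: [96, 117, 152]
L4 α=1/2: [237/2, 147, 303/2]
L5 α=3/8: [2331/16, 1413/8, 2265/16]
L6 α=4/7: [15313/112, 7055/56, 16587/112]
→ [137, 126, 148]


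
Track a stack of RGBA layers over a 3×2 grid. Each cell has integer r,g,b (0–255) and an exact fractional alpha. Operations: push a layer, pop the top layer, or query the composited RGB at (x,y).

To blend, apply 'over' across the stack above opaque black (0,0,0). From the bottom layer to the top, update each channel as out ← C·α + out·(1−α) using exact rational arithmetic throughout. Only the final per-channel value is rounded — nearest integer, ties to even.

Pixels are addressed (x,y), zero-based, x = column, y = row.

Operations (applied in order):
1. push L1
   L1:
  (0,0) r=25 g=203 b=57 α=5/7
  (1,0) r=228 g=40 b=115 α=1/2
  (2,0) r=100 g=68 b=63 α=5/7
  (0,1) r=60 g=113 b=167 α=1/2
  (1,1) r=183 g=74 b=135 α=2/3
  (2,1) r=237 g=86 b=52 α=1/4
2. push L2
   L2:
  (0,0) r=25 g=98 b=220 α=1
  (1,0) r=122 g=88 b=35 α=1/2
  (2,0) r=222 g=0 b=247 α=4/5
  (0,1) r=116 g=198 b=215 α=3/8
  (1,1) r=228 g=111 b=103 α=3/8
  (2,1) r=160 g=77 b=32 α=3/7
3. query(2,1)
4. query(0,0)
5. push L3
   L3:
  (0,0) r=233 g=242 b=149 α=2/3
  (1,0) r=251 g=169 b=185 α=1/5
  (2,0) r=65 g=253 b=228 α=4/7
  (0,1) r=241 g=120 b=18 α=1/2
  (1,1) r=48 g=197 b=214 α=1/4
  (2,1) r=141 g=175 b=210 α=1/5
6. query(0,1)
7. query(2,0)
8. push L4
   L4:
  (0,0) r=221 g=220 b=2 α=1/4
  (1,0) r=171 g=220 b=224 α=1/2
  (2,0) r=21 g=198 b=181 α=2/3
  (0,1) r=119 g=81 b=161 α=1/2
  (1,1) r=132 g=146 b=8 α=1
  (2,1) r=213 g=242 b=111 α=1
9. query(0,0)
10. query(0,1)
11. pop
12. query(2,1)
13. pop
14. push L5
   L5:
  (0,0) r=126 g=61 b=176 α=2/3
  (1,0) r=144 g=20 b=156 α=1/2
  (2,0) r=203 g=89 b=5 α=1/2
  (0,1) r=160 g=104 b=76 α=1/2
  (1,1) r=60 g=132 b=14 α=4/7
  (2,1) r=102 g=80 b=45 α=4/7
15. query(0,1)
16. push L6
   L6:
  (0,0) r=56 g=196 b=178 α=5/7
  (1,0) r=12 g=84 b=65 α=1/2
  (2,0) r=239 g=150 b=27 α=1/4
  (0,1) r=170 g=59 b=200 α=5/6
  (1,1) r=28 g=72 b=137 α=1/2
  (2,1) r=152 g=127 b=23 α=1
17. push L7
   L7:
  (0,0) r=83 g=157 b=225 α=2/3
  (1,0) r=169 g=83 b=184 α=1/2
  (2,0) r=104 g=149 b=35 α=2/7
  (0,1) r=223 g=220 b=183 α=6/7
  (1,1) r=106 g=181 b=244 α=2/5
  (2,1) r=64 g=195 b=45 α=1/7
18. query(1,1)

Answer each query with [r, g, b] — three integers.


at x=2,y=1 over L1,L2:
L1 α=1/4: [237/4, 43/2, 13]
L2 α=3/7: [717/7, 317/7, 148/7]
→ [102, 45, 21]

at x=0,y=0 over L1,L2:
L1 α=5/7: [125/7, 145, 285/7]
L2 α=1: [25, 98, 220]
= [25, 98, 220]

(0,1) stack=L1,L2,L3; from [0,0,0]:
L1 α=1/2: [30, 113/2, 167/2]
L2 α=3/8: [249/4, 1753/16, 2125/16]
L3 α=1/2: [1213/8, 3673/32, 2413/32]
= [152, 115, 75]

at x=2,y=0 over L1,L2,L3:
L1 α=5/7: [500/7, 340/7, 45]
L2 α=4/5: [6716/35, 68/7, 1033/5]
L3 α=4/7: [29248/245, 7288/49, 7659/35]
= [119, 149, 219]

(0,0) stack=L1,L2,L3,L4; from [0,0,0]:
after L1 α=5/7: [125/7, 145, 285/7]
after L2 α=1: [25, 98, 220]
after L3 α=2/3: [491/3, 194, 518/3]
after L4 α=1/4: [178, 401/2, 130]
rounded: [178, 200, 130]

query (0,1) [L1,L2,L3,L4] — begin 0,0,0
after L1 α=1/2: [30, 113/2, 167/2]
after L2 α=3/8: [249/4, 1753/16, 2125/16]
after L3 α=1/2: [1213/8, 3673/32, 2413/32]
after L4 α=1/2: [2165/16, 6265/64, 7565/64]
→ [135, 98, 118]

query (2,1) [L1,L2,L3] — begin 0,0,0
+L1 (α=1/4) → [237/4, 43/2, 13]
+L2 (α=3/7) → [717/7, 317/7, 148/7]
+L3 (α=1/5) → [771/7, 2493/35, 2062/35]
rounded: [110, 71, 59]

(0,1) stack=L1,L2,L5; from [0,0,0]:
after L1 α=1/2: [30, 113/2, 167/2]
after L2 α=3/8: [249/4, 1753/16, 2125/16]
after L5 α=1/2: [889/8, 3417/32, 3341/32]
→ [111, 107, 104]

at x=1,y=1 over L1,L2,L5,L6,L7:
L1 α=2/3: [122, 148/3, 90]
L2 α=3/8: [647/4, 1739/24, 759/8]
L5 α=4/7: [2901/28, 5963/56, 2725/56]
L6 α=1/2: [3685/56, 9995/112, 10397/112]
L7 α=2/5: [22927/280, 70529/560, 85847/560]
= [82, 126, 153]


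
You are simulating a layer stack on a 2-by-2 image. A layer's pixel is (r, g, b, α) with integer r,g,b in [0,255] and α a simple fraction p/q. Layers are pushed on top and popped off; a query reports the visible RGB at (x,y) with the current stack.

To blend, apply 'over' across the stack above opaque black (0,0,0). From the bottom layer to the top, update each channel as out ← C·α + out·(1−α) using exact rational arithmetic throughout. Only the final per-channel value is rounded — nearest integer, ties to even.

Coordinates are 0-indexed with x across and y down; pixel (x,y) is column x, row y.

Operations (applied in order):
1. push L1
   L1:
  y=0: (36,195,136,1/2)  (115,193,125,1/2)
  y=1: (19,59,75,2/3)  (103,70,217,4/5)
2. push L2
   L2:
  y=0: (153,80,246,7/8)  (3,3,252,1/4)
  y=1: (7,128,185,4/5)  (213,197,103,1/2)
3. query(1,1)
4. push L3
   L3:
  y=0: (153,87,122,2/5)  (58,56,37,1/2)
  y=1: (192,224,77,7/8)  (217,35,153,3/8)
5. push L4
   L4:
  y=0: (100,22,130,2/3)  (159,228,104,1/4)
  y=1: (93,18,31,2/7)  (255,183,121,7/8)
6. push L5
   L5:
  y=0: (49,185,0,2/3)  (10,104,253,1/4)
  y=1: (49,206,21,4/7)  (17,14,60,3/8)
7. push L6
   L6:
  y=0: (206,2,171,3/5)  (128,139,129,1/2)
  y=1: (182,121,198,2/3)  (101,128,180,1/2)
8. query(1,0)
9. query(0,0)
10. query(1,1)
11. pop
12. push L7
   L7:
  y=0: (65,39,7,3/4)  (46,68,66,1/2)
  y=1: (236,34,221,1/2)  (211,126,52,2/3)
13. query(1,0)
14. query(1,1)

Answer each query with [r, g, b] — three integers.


at x=1,y=1 over L1,L2:
L1 α=4/5: [412/5, 56, 868/5]
L2 α=1/2: [1477/10, 253/2, 1383/10]
rounded: [148, 126, 138]

(1,0) stack=L1,L2,L3,L4,L5,L6; from [0,0,0]:
after L1 α=1/2: [115/2, 193/2, 125/2]
after L2 α=1/4: [351/8, 585/8, 879/8]
after L3 α=1/2: [815/16, 1033/16, 1175/16]
after L4 α=1/4: [4989/64, 6747/64, 5189/64]
after L5 α=1/4: [15607/256, 26897/256, 31759/256]
after L6 α=1/2: [48375/512, 62481/512, 64783/512]
rounded: [94, 122, 127]

at x=0,y=0 over L1,L2,L3,L4,L5,L6:
L1 α=1/2: [18, 195/2, 68]
L2 α=7/8: [1089/8, 1315/16, 895/4]
L3 α=2/5: [1143/8, 6729/80, 3661/20]
L4 α=2/3: [2743/24, 10249/240, 8861/60]
L5 α=2/3: [5095/72, 99049/720, 8861/180]
L6 α=3/5: [27343/180, 101209/1800, 55031/450]
= [152, 56, 122]

at x=1,y=1 over L1,L2,L3,L4,L5,L6:
after L1 α=4/5: [412/5, 56, 868/5]
after L2 α=1/2: [1477/10, 253/2, 1383/10]
after L3 α=3/8: [2779/16, 1475/16, 2301/16]
after L4 α=7/8: [31339/128, 21971/128, 15853/128]
after L5 α=3/8: [163223/1024, 115231/1024, 102305/1024]
after L6 α=1/2: [266647/2048, 246303/2048, 286625/2048]
→ [130, 120, 140]

at x=1,y=0 over L1,L2,L3,L4,L5,L7:
L1 α=1/2: [115/2, 193/2, 125/2]
L2 α=1/4: [351/8, 585/8, 879/8]
L3 α=1/2: [815/16, 1033/16, 1175/16]
L4 α=1/4: [4989/64, 6747/64, 5189/64]
L5 α=1/4: [15607/256, 26897/256, 31759/256]
L7 α=1/2: [27383/512, 44305/512, 48655/512]
→ [53, 87, 95]

query (1,1) [L1,L2,L3,L4,L5,L7] — begin 0,0,0
L1 α=4/5: [412/5, 56, 868/5]
L2 α=1/2: [1477/10, 253/2, 1383/10]
L3 α=3/8: [2779/16, 1475/16, 2301/16]
L4 α=7/8: [31339/128, 21971/128, 15853/128]
L5 α=3/8: [163223/1024, 115231/1024, 102305/1024]
L7 α=2/3: [595351/3072, 373279/3072, 208801/3072]
→ [194, 122, 68]
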